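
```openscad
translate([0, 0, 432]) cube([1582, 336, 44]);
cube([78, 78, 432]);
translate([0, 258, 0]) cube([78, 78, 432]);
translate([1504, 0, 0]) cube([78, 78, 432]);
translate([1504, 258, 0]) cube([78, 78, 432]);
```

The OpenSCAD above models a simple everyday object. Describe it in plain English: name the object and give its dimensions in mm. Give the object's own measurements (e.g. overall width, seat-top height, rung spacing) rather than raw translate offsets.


A bench: a 1582×336 mm seat slab, 44 mm thick, top at z = 476 mm, on four 78×78 mm square legs flush with the seat corners and standing on z = 0.


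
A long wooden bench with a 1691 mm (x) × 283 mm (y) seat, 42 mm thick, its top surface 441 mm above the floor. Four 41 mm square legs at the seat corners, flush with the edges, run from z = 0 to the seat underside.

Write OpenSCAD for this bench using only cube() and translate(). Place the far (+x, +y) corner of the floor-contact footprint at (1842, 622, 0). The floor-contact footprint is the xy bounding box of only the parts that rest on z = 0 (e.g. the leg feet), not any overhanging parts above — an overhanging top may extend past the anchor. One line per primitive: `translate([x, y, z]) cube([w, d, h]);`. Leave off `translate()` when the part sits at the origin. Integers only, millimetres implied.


translate([151, 339, 399]) cube([1691, 283, 42]);
translate([151, 339, 0]) cube([41, 41, 399]);
translate([151, 581, 0]) cube([41, 41, 399]);
translate([1801, 339, 0]) cube([41, 41, 399]);
translate([1801, 581, 0]) cube([41, 41, 399]);


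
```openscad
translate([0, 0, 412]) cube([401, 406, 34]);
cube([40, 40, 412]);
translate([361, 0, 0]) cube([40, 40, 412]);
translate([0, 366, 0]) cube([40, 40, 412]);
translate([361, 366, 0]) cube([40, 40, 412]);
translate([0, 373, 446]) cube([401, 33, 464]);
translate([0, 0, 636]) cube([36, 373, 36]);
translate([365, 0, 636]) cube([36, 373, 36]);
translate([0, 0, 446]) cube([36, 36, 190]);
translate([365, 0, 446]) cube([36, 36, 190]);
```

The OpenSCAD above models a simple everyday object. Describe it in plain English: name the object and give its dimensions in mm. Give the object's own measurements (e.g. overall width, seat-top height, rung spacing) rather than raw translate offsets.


A chair. The seat is a 401×406×34 mm slab with its top at z = 446 mm, on four 40×40 mm corner legs (flush with the seat edges, standing on z = 0). A flat backrest 33 mm thick, 464 mm tall, spans the full seat width and rises from the seat top along its +y edge, rear face flush with the rear of the seat. Two armrests of 36×36 mm section run along each side from the seat's front edge to the front of the backrest, top faces 226 mm above the seat top and outer faces flush with the seat's x-edges; a 36×36 mm post under the front of each armrest stands on the seat at the front corner.


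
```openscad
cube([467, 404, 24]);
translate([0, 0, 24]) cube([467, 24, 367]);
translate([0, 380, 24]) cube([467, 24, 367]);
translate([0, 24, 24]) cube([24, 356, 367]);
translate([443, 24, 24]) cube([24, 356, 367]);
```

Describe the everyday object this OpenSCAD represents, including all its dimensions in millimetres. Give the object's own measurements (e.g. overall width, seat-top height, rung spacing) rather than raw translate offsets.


An open-topped rectangular box: outside dimensions 467×404×391 mm, with a uniform wall and base thickness of 24 mm. The base is a full 467×404 slab on the floor; four walls sit on top of the base. The front and back walls (the −y and +y sides) span the full width; the two side walls fit between them.


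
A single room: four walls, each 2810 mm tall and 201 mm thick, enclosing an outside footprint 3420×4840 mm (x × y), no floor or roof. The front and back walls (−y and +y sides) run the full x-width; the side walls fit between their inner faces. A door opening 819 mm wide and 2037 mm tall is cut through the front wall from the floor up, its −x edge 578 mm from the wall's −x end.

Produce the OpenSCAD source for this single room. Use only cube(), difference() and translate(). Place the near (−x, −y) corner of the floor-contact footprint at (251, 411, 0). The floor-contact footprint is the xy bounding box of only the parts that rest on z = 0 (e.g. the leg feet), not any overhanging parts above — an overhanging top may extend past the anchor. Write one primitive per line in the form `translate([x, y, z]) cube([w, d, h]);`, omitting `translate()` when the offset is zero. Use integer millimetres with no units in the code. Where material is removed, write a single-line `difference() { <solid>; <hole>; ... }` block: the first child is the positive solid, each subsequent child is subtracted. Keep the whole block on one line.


difference() { translate([251, 411, 0]) cube([3420, 201, 2810]); translate([829, 411, 0]) cube([819, 201, 2037]); }
translate([251, 5050, 0]) cube([3420, 201, 2810]);
translate([251, 612, 0]) cube([201, 4438, 2810]);
translate([3470, 612, 0]) cube([201, 4438, 2810]);


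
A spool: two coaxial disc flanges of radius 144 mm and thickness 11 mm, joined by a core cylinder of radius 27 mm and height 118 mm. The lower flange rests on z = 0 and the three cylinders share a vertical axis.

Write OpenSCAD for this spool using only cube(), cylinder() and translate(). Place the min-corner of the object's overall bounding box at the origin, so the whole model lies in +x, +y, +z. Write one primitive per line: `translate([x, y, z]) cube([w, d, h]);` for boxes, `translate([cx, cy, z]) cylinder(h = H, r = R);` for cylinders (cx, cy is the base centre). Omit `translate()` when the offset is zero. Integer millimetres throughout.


translate([144, 144, 0]) cylinder(h = 11, r = 144);
translate([144, 144, 11]) cylinder(h = 118, r = 27);
translate([144, 144, 129]) cylinder(h = 11, r = 144);


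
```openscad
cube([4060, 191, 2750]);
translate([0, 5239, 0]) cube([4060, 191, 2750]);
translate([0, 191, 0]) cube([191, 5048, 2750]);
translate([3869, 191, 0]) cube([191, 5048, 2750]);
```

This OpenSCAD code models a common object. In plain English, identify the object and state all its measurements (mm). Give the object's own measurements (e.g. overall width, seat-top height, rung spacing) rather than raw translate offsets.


The wall frame of a small rectangular building: four walls, each 2750 mm tall and 191 mm thick, enclosing a footprint 4060 mm (x) by 5430 mm (y) outside-to-outside, with no floor or roof. The front and back walls (the −y and +y sides) span the full width; the two side walls fit between them.


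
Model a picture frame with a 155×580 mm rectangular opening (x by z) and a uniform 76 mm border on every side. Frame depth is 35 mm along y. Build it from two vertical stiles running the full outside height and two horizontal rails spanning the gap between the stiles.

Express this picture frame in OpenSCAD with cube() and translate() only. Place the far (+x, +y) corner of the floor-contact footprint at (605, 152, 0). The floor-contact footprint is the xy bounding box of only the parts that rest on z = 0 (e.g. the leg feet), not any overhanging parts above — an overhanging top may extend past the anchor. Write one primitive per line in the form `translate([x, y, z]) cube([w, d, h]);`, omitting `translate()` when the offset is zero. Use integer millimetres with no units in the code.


translate([298, 117, 0]) cube([76, 35, 732]);
translate([529, 117, 0]) cube([76, 35, 732]);
translate([374, 117, 0]) cube([155, 35, 76]);
translate([374, 117, 656]) cube([155, 35, 76]);


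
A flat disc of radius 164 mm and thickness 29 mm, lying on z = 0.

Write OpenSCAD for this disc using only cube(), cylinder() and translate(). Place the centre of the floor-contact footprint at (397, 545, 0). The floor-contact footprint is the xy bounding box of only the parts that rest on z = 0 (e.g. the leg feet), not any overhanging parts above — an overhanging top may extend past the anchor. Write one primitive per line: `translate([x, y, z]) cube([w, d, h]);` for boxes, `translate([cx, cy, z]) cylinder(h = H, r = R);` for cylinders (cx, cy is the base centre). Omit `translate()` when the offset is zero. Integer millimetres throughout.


translate([397, 545, 0]) cylinder(h = 29, r = 164);


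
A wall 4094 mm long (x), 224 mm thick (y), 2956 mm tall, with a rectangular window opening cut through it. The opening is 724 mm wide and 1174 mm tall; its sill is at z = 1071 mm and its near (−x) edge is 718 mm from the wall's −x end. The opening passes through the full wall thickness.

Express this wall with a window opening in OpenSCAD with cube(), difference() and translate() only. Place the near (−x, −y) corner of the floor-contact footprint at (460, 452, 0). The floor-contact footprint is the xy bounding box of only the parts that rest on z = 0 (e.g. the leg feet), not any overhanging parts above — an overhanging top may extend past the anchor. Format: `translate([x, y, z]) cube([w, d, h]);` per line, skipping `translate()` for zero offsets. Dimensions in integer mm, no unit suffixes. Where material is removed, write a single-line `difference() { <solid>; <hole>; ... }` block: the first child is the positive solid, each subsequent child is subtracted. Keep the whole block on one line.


difference() { translate([460, 452, 0]) cube([4094, 224, 2956]); translate([1178, 452, 1071]) cube([724, 224, 1174]); }


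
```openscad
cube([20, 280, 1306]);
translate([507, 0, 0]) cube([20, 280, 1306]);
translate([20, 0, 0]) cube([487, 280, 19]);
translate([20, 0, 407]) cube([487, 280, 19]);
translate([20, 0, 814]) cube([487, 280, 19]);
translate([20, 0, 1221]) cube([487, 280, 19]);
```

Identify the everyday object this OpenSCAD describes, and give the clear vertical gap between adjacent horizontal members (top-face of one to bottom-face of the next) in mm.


A bookshelf. The clear shelf gap is 388 mm.

Two tall side panels with 4 horizontal boards between them — a bookshelf. The first two shelf undersides are at z = 0 and z = 407; with shelf thickness 19, the clear gap is 407 − 0 − 19 = 388 mm.


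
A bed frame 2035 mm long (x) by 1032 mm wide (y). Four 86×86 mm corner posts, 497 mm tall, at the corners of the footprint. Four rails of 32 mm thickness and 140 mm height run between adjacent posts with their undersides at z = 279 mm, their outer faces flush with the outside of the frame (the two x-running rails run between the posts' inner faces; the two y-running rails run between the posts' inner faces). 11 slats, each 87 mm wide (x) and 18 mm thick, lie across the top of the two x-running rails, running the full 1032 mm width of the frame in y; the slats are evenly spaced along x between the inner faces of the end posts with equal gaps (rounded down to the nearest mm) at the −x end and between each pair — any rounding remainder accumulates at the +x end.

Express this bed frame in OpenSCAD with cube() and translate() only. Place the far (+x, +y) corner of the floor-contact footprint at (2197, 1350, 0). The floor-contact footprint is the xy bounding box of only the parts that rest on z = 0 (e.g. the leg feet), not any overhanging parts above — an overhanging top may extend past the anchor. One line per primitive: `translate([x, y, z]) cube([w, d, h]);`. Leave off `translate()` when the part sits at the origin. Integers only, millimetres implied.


translate([162, 318, 0]) cube([86, 86, 497]);
translate([162, 1264, 0]) cube([86, 86, 497]);
translate([2111, 318, 0]) cube([86, 86, 497]);
translate([2111, 1264, 0]) cube([86, 86, 497]);
translate([248, 318, 279]) cube([1863, 32, 140]);
translate([248, 1318, 279]) cube([1863, 32, 140]);
translate([162, 404, 279]) cube([32, 860, 140]);
translate([2165, 404, 279]) cube([32, 860, 140]);
translate([323, 318, 419]) cube([87, 1032, 18]);
translate([485, 318, 419]) cube([87, 1032, 18]);
translate([647, 318, 419]) cube([87, 1032, 18]);
translate([809, 318, 419]) cube([87, 1032, 18]);
translate([971, 318, 419]) cube([87, 1032, 18]);
translate([1133, 318, 419]) cube([87, 1032, 18]);
translate([1295, 318, 419]) cube([87, 1032, 18]);
translate([1457, 318, 419]) cube([87, 1032, 18]);
translate([1619, 318, 419]) cube([87, 1032, 18]);
translate([1781, 318, 419]) cube([87, 1032, 18]);
translate([1943, 318, 419]) cube([87, 1032, 18]);


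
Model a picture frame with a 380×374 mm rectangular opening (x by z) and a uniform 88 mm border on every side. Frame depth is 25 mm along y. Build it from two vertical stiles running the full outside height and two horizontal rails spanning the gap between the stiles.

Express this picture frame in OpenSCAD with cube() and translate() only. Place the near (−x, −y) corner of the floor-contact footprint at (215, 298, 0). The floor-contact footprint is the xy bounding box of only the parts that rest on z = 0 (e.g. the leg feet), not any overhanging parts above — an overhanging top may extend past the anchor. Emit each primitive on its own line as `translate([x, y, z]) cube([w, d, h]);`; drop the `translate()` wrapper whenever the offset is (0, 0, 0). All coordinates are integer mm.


translate([215, 298, 0]) cube([88, 25, 550]);
translate([683, 298, 0]) cube([88, 25, 550]);
translate([303, 298, 0]) cube([380, 25, 88]);
translate([303, 298, 462]) cube([380, 25, 88]);


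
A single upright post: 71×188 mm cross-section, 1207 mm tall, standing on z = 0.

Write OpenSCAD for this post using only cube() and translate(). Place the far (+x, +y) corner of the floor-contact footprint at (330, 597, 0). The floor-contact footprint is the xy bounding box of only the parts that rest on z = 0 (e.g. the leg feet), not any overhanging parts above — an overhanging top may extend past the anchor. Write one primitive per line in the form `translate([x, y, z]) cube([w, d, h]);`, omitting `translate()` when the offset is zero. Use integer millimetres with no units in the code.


translate([259, 409, 0]) cube([71, 188, 1207]);


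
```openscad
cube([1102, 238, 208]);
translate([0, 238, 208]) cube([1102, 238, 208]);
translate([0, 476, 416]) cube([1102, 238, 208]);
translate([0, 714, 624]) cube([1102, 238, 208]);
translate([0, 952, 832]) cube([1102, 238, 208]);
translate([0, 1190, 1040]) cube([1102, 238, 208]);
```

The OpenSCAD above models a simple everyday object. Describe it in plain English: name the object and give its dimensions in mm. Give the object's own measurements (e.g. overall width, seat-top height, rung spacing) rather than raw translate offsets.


A straight staircase of 6 solid steps. Each step is 1102 mm wide (x), 238 mm deep (y, the going) and 208 mm tall (the rise). The first step rests on the floor; each subsequent step sits one going further in +y and one rise higher in +z, directly behind and above the previous step with no overlap.


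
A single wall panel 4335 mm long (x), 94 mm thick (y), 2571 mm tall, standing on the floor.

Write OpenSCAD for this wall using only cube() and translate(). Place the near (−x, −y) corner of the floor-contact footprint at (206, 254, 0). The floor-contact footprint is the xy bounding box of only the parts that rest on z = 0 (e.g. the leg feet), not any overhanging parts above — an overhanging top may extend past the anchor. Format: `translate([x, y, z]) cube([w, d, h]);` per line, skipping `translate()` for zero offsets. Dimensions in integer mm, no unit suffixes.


translate([206, 254, 0]) cube([4335, 94, 2571]);


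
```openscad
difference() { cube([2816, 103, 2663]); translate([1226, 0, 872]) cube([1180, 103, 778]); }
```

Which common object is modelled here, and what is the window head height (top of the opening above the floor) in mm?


A wall with a window opening. The window head height is 1650 mm.

A wall with a rectangular opening subtracted — a window. Sill at z = 872, opening 778 mm tall, so the head is at 872 + 778 = 1650 mm.


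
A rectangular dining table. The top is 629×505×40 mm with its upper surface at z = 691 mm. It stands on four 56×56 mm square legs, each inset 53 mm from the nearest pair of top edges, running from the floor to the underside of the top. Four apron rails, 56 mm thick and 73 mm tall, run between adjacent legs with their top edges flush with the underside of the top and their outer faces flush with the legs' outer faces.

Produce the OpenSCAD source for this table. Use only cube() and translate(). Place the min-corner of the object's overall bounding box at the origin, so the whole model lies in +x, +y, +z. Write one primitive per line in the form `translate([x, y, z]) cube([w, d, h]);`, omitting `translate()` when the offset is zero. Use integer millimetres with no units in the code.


// leg_h = 691 - 40 = 651
// apron z = 651 - 73 = 578
translate([0, 0, 651]) cube([629, 505, 40]);
translate([53, 53, 0]) cube([56, 56, 651]);
translate([520, 53, 0]) cube([56, 56, 651]);
translate([53, 396, 0]) cube([56, 56, 651]);
translate([520, 396, 0]) cube([56, 56, 651]);
translate([109, 53, 578]) cube([411, 56, 73]);
translate([109, 396, 578]) cube([411, 56, 73]);
translate([53, 109, 578]) cube([56, 287, 73]);
translate([520, 109, 578]) cube([56, 287, 73]);


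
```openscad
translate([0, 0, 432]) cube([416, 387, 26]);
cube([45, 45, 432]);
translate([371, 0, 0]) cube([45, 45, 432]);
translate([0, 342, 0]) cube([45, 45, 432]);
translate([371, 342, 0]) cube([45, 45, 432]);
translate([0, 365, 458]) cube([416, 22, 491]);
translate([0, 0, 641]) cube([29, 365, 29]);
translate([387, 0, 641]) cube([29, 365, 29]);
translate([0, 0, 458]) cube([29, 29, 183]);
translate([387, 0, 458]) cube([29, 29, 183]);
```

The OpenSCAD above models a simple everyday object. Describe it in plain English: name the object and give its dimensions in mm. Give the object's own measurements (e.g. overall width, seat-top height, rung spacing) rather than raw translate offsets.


A chair. The seat is a 416×387×26 mm slab with its top at z = 458 mm, on four 45×45 mm corner legs (flush with the seat edges, standing on z = 0). A flat backrest 22 mm thick, 491 mm tall, spans the full seat width and rises from the seat top along its +y edge, rear face flush with the rear of the seat. Two armrests of 29×29 mm section run along each side from the seat's front edge to the front of the backrest, top faces 212 mm above the seat top and outer faces flush with the seat's x-edges; a 29×29 mm post under the front of each armrest stands on the seat at the front corner.


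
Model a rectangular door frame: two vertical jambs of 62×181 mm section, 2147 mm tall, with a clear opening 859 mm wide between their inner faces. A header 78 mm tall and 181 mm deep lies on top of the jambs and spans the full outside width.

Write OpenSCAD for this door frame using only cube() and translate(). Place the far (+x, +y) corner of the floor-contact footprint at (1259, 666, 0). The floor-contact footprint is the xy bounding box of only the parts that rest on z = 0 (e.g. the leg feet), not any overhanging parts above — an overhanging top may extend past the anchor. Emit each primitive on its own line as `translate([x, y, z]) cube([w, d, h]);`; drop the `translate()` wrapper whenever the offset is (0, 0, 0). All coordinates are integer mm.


translate([276, 485, 0]) cube([62, 181, 2147]);
translate([1197, 485, 0]) cube([62, 181, 2147]);
translate([276, 485, 2147]) cube([983, 181, 78]);


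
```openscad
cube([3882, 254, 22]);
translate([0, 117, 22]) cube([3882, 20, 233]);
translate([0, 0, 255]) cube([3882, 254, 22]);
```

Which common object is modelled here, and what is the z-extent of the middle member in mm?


An I-beam. The web height is 233 mm.

Two wide flanges with a thin centred web — an I-beam. Overall 277 mm minus two 22 mm flanges gives a web of 277 − 2·22 = 233 mm.


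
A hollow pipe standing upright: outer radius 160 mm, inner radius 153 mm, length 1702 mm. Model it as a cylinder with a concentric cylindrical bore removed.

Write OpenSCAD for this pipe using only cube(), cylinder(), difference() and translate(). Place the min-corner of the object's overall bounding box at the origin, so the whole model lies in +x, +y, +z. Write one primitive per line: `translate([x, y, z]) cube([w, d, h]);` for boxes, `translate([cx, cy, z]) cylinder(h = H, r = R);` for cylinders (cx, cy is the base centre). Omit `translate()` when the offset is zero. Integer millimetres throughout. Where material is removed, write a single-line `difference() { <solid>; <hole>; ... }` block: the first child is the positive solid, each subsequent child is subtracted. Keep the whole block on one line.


difference() { translate([160, 160, 0]) cylinder(h = 1702, r = 160); translate([160, 160, 0]) cylinder(h = 1702, r = 153); }


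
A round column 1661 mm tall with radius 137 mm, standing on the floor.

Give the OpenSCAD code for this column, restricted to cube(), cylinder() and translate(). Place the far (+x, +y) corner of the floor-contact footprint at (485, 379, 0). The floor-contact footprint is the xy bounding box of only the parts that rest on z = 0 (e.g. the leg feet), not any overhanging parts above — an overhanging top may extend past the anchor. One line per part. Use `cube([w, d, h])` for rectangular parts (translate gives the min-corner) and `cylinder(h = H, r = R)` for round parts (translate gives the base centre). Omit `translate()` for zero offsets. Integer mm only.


translate([348, 242, 0]) cylinder(h = 1661, r = 137);


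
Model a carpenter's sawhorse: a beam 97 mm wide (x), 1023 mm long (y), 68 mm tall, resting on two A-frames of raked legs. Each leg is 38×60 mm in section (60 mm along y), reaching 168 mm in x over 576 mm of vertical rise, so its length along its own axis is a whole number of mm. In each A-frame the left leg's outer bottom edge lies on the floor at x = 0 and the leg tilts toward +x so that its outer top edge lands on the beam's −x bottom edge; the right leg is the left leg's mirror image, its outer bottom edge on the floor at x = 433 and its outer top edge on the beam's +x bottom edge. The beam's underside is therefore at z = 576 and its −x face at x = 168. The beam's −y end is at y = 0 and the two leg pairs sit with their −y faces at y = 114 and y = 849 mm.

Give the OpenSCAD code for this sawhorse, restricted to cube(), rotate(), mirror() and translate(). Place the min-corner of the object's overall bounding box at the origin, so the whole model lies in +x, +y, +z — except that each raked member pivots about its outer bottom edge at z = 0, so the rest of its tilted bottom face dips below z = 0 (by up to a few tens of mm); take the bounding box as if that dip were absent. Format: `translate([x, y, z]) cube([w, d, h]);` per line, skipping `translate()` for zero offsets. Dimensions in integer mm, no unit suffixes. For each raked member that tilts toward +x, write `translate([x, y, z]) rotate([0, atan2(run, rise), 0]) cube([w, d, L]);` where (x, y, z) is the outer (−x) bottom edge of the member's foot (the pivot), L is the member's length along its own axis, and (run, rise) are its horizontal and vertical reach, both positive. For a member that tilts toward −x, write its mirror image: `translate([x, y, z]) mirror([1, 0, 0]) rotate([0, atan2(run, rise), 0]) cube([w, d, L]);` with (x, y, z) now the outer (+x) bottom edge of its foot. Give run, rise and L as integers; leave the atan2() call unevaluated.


translate([168, 0, 576]) cube([97, 1023, 68]);
translate([0, 114, 0]) rotate([0, atan2(168, 576), 0]) cube([38, 60, 600]);
translate([433, 114, 0]) mirror([1, 0, 0]) rotate([0, atan2(168, 576), 0]) cube([38, 60, 600]);
translate([0, 849, 0]) rotate([0, atan2(168, 576), 0]) cube([38, 60, 600]);
translate([433, 849, 0]) mirror([1, 0, 0]) rotate([0, atan2(168, 576), 0]) cube([38, 60, 600]);


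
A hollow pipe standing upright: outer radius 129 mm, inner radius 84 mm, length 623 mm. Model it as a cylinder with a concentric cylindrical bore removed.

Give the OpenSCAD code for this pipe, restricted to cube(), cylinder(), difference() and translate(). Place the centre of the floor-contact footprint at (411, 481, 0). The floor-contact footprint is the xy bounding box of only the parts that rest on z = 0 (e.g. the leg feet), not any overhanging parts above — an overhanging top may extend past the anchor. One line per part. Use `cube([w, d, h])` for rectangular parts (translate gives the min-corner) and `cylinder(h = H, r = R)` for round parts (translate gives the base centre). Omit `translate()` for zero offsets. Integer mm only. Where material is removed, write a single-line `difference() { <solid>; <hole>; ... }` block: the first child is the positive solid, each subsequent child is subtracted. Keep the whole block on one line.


difference() { translate([411, 481, 0]) cylinder(h = 623, r = 129); translate([411, 481, 0]) cylinder(h = 623, r = 84); }


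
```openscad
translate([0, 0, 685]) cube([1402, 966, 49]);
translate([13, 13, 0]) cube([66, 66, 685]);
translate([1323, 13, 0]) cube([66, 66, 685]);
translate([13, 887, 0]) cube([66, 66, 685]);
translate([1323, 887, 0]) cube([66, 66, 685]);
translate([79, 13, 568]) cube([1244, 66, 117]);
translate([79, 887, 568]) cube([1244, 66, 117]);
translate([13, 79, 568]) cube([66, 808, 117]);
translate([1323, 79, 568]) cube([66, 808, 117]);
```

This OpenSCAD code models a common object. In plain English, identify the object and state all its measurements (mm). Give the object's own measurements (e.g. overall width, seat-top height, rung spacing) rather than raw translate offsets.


A rectangular dining table. The top is 1402×966×49 mm with its upper surface at z = 734 mm. It stands on four 66×66 mm square legs, each inset 13 mm from the nearest pair of top edges, running from the floor to the underside of the top. Four apron rails, 66 mm thick and 117 mm tall, run between adjacent legs with their top edges flush with the underside of the top and their outer faces flush with the legs' outer faces.


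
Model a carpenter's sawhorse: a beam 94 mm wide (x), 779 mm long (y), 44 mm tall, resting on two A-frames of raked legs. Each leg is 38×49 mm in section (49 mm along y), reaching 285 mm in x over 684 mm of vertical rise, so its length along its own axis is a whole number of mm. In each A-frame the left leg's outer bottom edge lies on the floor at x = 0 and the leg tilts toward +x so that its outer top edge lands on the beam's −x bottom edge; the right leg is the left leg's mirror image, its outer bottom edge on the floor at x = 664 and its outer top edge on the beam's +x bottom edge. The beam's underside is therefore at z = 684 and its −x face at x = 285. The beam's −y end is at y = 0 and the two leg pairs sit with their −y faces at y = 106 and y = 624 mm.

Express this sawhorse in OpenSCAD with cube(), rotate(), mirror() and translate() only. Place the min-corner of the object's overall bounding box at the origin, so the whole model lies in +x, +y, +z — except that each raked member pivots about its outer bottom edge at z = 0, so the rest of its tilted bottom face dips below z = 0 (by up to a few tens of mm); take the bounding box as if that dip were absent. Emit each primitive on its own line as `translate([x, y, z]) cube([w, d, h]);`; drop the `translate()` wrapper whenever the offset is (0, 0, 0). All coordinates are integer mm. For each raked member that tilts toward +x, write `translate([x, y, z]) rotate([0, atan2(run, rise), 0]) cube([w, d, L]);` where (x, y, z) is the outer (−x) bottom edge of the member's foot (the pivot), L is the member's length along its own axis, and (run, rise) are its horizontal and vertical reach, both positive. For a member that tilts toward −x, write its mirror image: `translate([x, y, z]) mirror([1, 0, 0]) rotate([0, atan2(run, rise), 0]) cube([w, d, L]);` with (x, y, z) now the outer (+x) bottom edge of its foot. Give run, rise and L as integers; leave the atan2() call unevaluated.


translate([285, 0, 684]) cube([94, 779, 44]);
translate([0, 106, 0]) rotate([0, atan2(285, 684), 0]) cube([38, 49, 741]);
translate([664, 106, 0]) mirror([1, 0, 0]) rotate([0, atan2(285, 684), 0]) cube([38, 49, 741]);
translate([0, 624, 0]) rotate([0, atan2(285, 684), 0]) cube([38, 49, 741]);
translate([664, 624, 0]) mirror([1, 0, 0]) rotate([0, atan2(285, 684), 0]) cube([38, 49, 741]);


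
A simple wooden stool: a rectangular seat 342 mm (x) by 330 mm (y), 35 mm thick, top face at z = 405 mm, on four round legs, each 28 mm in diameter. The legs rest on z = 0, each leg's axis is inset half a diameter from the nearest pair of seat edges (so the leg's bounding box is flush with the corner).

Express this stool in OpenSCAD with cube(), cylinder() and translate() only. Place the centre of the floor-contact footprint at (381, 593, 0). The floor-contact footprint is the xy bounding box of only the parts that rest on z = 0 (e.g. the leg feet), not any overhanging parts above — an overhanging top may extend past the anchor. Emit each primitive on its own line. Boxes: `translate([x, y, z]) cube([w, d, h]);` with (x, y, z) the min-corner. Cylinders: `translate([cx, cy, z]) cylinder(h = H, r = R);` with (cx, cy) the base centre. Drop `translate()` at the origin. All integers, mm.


translate([210, 428, 370]) cube([342, 330, 35]);
translate([224, 442, 0]) cylinder(h = 370, r = 14);
translate([538, 442, 0]) cylinder(h = 370, r = 14);
translate([224, 744, 0]) cylinder(h = 370, r = 14);
translate([538, 744, 0]) cylinder(h = 370, r = 14);


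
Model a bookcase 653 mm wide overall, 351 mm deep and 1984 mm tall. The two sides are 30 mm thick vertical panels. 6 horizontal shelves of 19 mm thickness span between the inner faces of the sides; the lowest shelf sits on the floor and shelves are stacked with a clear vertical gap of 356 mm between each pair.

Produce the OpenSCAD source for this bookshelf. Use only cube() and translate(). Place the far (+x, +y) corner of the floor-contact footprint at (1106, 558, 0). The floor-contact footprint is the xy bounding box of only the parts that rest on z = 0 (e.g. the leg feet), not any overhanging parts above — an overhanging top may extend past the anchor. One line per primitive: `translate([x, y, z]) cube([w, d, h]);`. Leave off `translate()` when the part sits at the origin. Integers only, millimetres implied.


translate([453, 207, 0]) cube([30, 351, 1984]);
translate([1076, 207, 0]) cube([30, 351, 1984]);
translate([483, 207, 0]) cube([593, 351, 19]);
translate([483, 207, 375]) cube([593, 351, 19]);
translate([483, 207, 750]) cube([593, 351, 19]);
translate([483, 207, 1125]) cube([593, 351, 19]);
translate([483, 207, 1500]) cube([593, 351, 19]);
translate([483, 207, 1875]) cube([593, 351, 19]);


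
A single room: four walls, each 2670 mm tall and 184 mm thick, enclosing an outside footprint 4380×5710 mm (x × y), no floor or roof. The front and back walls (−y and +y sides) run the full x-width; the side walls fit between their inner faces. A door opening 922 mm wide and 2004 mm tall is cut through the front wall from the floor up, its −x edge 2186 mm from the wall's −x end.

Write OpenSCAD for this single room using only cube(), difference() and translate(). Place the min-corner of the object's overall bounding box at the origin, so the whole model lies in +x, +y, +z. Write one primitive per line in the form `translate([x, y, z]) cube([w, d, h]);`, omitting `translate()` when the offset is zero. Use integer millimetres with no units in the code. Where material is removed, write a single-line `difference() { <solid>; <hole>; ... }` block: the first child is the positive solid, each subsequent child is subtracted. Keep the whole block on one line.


difference() { cube([4380, 184, 2670]); translate([2186, 0, 0]) cube([922, 184, 2004]); }
translate([0, 5526, 0]) cube([4380, 184, 2670]);
translate([0, 184, 0]) cube([184, 5342, 2670]);
translate([4196, 184, 0]) cube([184, 5342, 2670]);


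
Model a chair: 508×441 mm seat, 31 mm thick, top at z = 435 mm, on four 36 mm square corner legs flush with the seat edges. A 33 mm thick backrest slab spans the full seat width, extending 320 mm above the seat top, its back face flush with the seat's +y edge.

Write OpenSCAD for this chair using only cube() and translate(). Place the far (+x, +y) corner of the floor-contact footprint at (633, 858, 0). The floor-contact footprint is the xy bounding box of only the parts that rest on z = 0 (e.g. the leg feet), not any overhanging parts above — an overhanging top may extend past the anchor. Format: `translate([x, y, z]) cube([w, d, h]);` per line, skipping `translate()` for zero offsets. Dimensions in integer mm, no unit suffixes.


// leg_h = 435 - 31 = 404
translate([125, 417, 404]) cube([508, 441, 31]);
translate([125, 417, 0]) cube([36, 36, 404]);
translate([597, 417, 0]) cube([36, 36, 404]);
translate([125, 822, 0]) cube([36, 36, 404]);
translate([597, 822, 0]) cube([36, 36, 404]);
translate([125, 825, 435]) cube([508, 33, 320]);


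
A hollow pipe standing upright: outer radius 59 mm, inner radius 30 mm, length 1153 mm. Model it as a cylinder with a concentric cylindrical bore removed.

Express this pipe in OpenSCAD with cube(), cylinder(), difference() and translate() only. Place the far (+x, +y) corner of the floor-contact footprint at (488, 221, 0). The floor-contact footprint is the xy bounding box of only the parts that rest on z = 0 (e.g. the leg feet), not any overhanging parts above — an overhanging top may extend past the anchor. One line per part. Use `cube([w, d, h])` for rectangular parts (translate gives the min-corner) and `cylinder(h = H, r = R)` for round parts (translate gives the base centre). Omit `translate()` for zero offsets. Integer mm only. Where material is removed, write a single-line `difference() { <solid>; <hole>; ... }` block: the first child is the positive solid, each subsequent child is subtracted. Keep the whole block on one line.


difference() { translate([429, 162, 0]) cylinder(h = 1153, r = 59); translate([429, 162, 0]) cylinder(h = 1153, r = 30); }


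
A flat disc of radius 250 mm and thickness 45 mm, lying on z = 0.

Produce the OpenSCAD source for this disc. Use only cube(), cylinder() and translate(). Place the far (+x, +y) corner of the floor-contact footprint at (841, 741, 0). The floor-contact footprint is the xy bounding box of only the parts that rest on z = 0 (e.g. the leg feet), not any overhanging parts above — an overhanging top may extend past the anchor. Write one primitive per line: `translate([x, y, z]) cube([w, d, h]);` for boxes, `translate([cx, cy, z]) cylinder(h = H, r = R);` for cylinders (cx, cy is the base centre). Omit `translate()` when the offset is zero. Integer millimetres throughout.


translate([591, 491, 0]) cylinder(h = 45, r = 250);


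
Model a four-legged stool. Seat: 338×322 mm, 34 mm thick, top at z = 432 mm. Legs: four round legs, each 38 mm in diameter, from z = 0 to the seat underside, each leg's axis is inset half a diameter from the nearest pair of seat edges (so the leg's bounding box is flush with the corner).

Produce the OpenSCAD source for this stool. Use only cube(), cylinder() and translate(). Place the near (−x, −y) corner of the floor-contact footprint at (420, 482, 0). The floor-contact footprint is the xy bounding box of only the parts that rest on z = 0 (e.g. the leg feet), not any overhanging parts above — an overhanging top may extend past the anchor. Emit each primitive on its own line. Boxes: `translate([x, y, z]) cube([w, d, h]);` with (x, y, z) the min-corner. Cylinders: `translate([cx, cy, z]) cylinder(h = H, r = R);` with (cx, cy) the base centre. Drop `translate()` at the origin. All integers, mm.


// leg_h = 432 - 34 = 398
translate([420, 482, 398]) cube([338, 322, 34]);
translate([439, 501, 0]) cylinder(h = 398, r = 19);
translate([739, 501, 0]) cylinder(h = 398, r = 19);
translate([439, 785, 0]) cylinder(h = 398, r = 19);
translate([739, 785, 0]) cylinder(h = 398, r = 19);


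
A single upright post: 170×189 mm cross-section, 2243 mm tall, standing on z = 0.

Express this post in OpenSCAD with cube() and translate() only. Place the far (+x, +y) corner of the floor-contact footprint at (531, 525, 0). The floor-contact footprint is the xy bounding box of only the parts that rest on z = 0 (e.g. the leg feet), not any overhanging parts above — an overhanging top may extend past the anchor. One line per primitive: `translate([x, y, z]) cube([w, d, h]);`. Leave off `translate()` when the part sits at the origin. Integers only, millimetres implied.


translate([361, 336, 0]) cube([170, 189, 2243]);


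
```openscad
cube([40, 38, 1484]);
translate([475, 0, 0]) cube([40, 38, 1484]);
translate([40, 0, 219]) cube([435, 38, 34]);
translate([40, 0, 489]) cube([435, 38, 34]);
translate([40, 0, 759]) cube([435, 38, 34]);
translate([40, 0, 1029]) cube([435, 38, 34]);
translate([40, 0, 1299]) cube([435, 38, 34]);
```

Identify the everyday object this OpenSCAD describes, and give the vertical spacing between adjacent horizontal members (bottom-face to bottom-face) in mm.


A ladder. The rung spacing is 270 mm.

Two tall 40×38 posts with 5 short bars between them — a ladder. Adjacent rungs sit at z = 219 and z = 489, so the spacing is 489 − 219 = 270 mm.


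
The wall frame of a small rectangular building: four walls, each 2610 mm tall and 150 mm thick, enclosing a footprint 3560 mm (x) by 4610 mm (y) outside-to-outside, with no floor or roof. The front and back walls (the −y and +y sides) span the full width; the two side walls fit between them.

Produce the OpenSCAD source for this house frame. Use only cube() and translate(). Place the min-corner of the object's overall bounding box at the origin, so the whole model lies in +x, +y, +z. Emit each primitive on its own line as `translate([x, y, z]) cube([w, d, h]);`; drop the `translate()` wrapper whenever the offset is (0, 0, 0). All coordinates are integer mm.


cube([3560, 150, 2610]);
translate([0, 4460, 0]) cube([3560, 150, 2610]);
translate([0, 150, 0]) cube([150, 4310, 2610]);
translate([3410, 150, 0]) cube([150, 4310, 2610]);


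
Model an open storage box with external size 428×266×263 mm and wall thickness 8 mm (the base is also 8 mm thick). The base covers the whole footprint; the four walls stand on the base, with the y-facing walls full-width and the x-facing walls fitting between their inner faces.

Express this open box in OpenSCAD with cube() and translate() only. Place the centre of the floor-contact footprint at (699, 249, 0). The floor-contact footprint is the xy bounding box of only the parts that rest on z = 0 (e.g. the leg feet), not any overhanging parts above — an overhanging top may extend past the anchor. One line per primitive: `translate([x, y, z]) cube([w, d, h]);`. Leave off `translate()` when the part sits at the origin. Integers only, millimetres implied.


translate([485, 116, 0]) cube([428, 266, 8]);
translate([485, 116, 8]) cube([428, 8, 255]);
translate([485, 374, 8]) cube([428, 8, 255]);
translate([485, 124, 8]) cube([8, 250, 255]);
translate([905, 124, 8]) cube([8, 250, 255]);


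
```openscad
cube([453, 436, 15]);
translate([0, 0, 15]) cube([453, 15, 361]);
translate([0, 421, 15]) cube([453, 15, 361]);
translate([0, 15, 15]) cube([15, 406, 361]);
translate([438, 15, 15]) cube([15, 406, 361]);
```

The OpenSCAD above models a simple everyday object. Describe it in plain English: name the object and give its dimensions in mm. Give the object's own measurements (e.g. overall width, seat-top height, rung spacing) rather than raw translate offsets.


An open-topped rectangular box: outside dimensions 453×436×376 mm, with a uniform wall and base thickness of 15 mm. The base is a full 453×436 slab on the floor; four walls sit on top of the base. The front and back walls (the −y and +y sides) span the full width; the two side walls fit between them.


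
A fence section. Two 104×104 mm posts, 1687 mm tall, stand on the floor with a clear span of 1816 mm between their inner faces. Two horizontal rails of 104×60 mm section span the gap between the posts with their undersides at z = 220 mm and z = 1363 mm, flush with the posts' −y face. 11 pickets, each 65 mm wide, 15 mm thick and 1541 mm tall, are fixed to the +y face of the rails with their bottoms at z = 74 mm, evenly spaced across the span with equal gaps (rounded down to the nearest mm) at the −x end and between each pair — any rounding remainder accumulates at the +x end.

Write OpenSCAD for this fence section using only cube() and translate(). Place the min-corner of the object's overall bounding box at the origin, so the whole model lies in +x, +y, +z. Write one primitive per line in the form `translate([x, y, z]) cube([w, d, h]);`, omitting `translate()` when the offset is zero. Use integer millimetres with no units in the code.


cube([104, 104, 1687]);
translate([1920, 0, 0]) cube([104, 104, 1687]);
translate([104, 0, 220]) cube([1816, 104, 60]);
translate([104, 0, 1363]) cube([1816, 104, 60]);
translate([195, 104, 74]) cube([65, 15, 1541]);
translate([351, 104, 74]) cube([65, 15, 1541]);
translate([507, 104, 74]) cube([65, 15, 1541]);
translate([663, 104, 74]) cube([65, 15, 1541]);
translate([819, 104, 74]) cube([65, 15, 1541]);
translate([975, 104, 74]) cube([65, 15, 1541]);
translate([1131, 104, 74]) cube([65, 15, 1541]);
translate([1287, 104, 74]) cube([65, 15, 1541]);
translate([1443, 104, 74]) cube([65, 15, 1541]);
translate([1599, 104, 74]) cube([65, 15, 1541]);
translate([1755, 104, 74]) cube([65, 15, 1541]);
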